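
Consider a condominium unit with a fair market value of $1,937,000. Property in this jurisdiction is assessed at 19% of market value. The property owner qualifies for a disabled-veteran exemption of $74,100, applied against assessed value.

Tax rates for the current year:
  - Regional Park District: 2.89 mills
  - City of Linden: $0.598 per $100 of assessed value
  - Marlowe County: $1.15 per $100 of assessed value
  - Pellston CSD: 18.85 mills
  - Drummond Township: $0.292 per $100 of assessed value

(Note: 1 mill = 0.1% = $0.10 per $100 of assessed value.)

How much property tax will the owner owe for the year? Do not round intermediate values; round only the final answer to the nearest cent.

Assessed value = $1,937,000 × 0.19 = $368,030
Taxable value = $368,030 − $74,100 = $293,930
Regional Park District: $293,930 × 0.00289 = $849.4577
City of Linden: $293,930 × 0.00598 = $1,757.7014
Marlowe County: $293,930 × 0.0115 = $3,380.195
Pellston CSD: $293,930 × 0.01885 = $5,540.5805
Drummond Township: $293,930 × 0.00292 = $858.2756
Total = $12,386.2102

$12,386.21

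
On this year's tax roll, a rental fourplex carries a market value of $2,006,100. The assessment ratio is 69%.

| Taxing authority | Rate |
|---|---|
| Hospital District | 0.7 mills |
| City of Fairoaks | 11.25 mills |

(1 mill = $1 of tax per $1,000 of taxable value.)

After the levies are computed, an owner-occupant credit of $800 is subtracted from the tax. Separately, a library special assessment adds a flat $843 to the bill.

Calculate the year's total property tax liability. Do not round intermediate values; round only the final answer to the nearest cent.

$16,584.30

Assessed value = $2,006,100 × 0.69 = $1,384,209
Hospital District: $1,384,209 × 0.0007 = $968.9463
City of Fairoaks: $1,384,209 × 0.01125 = $15,572.35125
Levies subtotal = $16,541.29755
After credit = $16,541.29755 − $800 = $15,741.29755
Total = $15,741.29755 + $843 = $16,584.29755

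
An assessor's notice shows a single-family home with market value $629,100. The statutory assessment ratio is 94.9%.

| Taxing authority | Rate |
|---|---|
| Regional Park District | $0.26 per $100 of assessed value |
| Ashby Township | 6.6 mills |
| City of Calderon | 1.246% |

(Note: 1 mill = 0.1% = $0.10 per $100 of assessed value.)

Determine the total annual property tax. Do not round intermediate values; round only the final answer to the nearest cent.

$12,931.36

Assessed value = $629,100 × 0.949 = $597,015.9
Regional Park District: $597,015.9 × 0.0026 = $1,552.24134
Ashby Township: $597,015.9 × 0.0066 = $3,940.30494
City of Calderon: $597,015.9 × 0.01246 = $7,438.818114
Total = $12,931.364394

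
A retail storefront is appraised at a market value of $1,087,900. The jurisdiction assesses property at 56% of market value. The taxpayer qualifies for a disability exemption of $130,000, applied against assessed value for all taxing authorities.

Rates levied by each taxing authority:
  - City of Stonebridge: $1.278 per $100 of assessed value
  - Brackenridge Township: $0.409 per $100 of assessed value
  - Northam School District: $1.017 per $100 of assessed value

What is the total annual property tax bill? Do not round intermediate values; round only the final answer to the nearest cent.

Assessed value = $1,087,900 × 0.56 = $609,224
Taxable value = $609,224 − $130,000 = $479,224
City of Stonebridge: $479,224 × 0.01278 = $6,124.48272
Brackenridge Township: $479,224 × 0.00409 = $1,960.02616
Northam School District: $479,224 × 0.01017 = $4,873.70808
Total = $6,124.48272 + $1,960.02616 + $4,873.70808 = $12,958.21696

$12,958.22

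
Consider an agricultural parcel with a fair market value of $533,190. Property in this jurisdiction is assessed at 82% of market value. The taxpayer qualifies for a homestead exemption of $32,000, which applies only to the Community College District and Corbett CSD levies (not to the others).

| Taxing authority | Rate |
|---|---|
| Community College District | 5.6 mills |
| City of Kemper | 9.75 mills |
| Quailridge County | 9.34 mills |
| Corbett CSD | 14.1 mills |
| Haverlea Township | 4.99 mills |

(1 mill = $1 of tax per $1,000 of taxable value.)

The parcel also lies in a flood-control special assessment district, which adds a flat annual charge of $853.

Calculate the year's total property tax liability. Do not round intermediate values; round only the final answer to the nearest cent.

$19,363.91

Assessed value = $533,190 × 0.82 = $437,215.8
Community College District: ($437,215.8 − $32,000) × 0.0056 = $405,215.8 × 0.0056 = $2,269.20848
City of Kemper: $437,215.8 × 0.00975 = $4,262.85405
Quailridge County: $437,215.8 × 0.00934 = $4,083.595572
Corbett CSD: ($437,215.8 − $32,000) × 0.0141 = $405,215.8 × 0.0141 = $5,713.54278
Haverlea Township: $437,215.8 × 0.00499 = $2,181.706842
Levies subtotal = $18,510.907724
Total = $18,510.907724 + $853 = $19,363.907724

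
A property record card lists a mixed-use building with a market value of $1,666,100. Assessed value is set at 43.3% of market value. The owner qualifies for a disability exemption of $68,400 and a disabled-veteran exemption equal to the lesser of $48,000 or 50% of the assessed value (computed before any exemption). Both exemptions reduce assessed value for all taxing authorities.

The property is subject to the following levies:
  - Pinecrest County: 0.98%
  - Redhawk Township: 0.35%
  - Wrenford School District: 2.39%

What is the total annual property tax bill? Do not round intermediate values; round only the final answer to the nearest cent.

$22,506.79

Assessed value = $1,666,100 × 0.433 = $721,421.3
Disabled-veteran exemption = min($48,000, 50% × $721,421.3) = min($48,000, $360,710.65) = $48,000 (dollar cap binds)
Taxable value = $721,421.3 − $68,400 − $48,000 = $605,021.3
Pinecrest County: $605,021.3 × 0.0098 = $5,929.20874
Redhawk Township: $605,021.3 × 0.0035 = $2,117.57455
Wrenford School District: $605,021.3 × 0.0239 = $14,460.00907
Total = $22,506.79236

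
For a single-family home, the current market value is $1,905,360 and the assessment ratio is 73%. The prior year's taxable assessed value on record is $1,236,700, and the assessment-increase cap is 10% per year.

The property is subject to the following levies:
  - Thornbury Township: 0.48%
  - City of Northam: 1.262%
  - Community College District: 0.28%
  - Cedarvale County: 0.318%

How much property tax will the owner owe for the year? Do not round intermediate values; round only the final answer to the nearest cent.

Uncapped assessed value = $1,905,360 × 0.73 = $1,390,912.8
Cap limit = $1,236,700 × 1.1 = $1,360,370
Taxable assessed value = min($1,390,912.8, $1,360,370) = $1,360,370 (cap binds)
Thornbury Township: $1,360,370 × 0.0048 = $6,529.776
City of Northam: $1,360,370 × 0.01262 = $17,167.8694
Community College District: $1,360,370 × 0.0028 = $3,809.036
Cedarvale County: $1,360,370 × 0.00318 = $4,325.9766
Total = $31,832.658

$31,832.66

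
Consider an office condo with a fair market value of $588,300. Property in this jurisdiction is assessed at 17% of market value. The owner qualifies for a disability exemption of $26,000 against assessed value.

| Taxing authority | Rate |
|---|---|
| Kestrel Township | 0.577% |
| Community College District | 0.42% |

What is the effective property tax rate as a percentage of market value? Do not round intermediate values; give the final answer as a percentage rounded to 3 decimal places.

0.125%

Assessed value = $588,300 × 0.17 = $100,011
Taxable value = $100,011 − $26,000 = $74,011
Kestrel Township: $74,011 × 0.00577 = $427.04347
Community College District: $74,011 × 0.0042 = $310.8462
Total tax = $737.88967
Effective rate = $737.88967 ÷ $588,300 = 0.125% of market value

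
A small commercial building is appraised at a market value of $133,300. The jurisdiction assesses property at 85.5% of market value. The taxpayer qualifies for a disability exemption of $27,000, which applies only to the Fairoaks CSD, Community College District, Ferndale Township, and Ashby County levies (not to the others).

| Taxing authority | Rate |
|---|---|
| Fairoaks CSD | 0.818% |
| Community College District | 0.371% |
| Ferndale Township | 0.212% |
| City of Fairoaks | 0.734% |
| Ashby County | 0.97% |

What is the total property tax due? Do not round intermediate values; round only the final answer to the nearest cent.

Assessed value = $133,300 × 0.855 = $113,971.5
Fairoaks CSD: ($113,971.5 − $27,000) × 0.00818 = $86,971.5 × 0.00818 = $711.42687
Community College District: ($113,971.5 − $27,000) × 0.00371 = $86,971.5 × 0.00371 = $322.664265
Ferndale Township: ($113,971.5 − $27,000) × 0.00212 = $86,971.5 × 0.00212 = $184.37958
City of Fairoaks: $113,971.5 × 0.00734 = $836.55081
Ashby County: ($113,971.5 − $27,000) × 0.0097 = $86,971.5 × 0.0097 = $843.62355
Total = $2,898.645075

$2,898.65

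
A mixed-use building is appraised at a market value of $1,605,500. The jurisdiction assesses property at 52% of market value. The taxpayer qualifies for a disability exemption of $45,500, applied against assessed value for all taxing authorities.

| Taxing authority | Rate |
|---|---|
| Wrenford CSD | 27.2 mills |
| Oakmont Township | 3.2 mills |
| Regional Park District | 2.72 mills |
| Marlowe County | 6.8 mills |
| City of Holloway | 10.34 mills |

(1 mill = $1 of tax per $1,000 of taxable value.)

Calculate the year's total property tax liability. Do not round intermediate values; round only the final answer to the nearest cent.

Assessed value = $1,605,500 × 0.52 = $834,860
Taxable value = $834,860 − $45,500 = $789,360
Wrenford CSD: $789,360 × 0.0272 = $21,470.592
Oakmont Township: $789,360 × 0.0032 = $2,525.952
Regional Park District: $789,360 × 0.00272 = $2,147.0592
Marlowe County: $789,360 × 0.0068 = $5,367.648
City of Holloway: $789,360 × 0.01034 = $8,161.9824
Total = $21,470.592 + $2,525.952 + $2,147.0592 + $5,367.648 + $8,161.9824 = $39,673.2336

$39,673.23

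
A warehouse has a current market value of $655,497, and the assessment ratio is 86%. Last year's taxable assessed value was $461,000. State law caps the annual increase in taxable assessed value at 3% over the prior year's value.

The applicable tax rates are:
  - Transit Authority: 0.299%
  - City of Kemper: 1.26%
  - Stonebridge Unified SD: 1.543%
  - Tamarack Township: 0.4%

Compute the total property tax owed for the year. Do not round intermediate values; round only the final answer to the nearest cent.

$16,628.55

Uncapped assessed value = $655,497 × 0.86 = $563,727.42
Cap limit = $461,000 × 1.03 = $474,830
Taxable assessed value = min($563,727.42, $474,830) = $474,830 (cap binds)
Transit Authority: $474,830 × 0.00299 = $1,419.7417
City of Kemper: $474,830 × 0.0126 = $5,982.858
Stonebridge Unified SD: $474,830 × 0.01543 = $7,326.6269
Tamarack Township: $474,830 × 0.004 = $1,899.32
Total = $16,628.5466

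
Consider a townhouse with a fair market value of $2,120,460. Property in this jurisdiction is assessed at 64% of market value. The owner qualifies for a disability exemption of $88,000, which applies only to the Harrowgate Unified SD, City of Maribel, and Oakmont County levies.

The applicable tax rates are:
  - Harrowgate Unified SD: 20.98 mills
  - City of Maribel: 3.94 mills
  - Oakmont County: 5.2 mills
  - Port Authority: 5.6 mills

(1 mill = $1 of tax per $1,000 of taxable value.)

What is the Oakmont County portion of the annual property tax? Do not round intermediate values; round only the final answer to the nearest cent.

$6,599.29

Assessed value = $2,120,460 × 0.64 = $1,357,094.4
Oakmont County taxable value = $1,357,094.4 − $88,000 = $1,269,094.4
Oakmont County levy = $1,269,094.4 × 0.0052 = $6,599.29088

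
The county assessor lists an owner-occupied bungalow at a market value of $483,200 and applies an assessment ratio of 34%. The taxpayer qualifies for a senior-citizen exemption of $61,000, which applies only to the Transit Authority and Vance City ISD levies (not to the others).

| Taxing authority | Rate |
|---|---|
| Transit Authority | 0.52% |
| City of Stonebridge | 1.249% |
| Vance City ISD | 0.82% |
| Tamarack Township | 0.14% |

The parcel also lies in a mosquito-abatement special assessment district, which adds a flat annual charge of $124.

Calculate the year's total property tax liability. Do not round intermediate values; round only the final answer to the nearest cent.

$3,790.02

Assessed value = $483,200 × 0.34 = $164,288
Transit Authority: ($164,288 − $61,000) × 0.0052 = $103,288 × 0.0052 = $537.0976
City of Stonebridge: $164,288 × 0.01249 = $2,051.95712
Vance City ISD: ($164,288 − $61,000) × 0.0082 = $103,288 × 0.0082 = $846.9616
Tamarack Township: $164,288 × 0.0014 = $230.0032
Levies subtotal = $3,666.01952
Total = $3,666.01952 + $124 = $3,790.01952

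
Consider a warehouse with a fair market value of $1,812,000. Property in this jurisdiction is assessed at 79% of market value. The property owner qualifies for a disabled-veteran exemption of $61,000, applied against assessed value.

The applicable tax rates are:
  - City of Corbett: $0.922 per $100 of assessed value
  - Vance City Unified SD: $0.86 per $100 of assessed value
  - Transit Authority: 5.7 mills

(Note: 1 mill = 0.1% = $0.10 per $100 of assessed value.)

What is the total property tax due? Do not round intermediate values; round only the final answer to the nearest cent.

$32,233.69

Assessed value = $1,812,000 × 0.79 = $1,431,480
Taxable value = $1,431,480 − $61,000 = $1,370,480
City of Corbett: $1,370,480 × 0.00922 = $12,635.8256
Vance City Unified SD: $1,370,480 × 0.0086 = $11,786.128
Transit Authority: $1,370,480 × 0.0057 = $7,811.736
Total = $32,233.6896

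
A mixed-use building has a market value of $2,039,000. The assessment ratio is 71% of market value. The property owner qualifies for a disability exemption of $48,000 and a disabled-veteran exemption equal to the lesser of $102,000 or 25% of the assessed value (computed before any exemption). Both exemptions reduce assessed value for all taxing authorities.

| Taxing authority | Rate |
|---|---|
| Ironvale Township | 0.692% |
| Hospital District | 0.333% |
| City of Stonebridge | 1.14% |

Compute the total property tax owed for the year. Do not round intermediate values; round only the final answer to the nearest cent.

$28,094.99

Assessed value = $2,039,000 × 0.71 = $1,447,690
Disabled-veteran exemption = min($102,000, 25% × $1,447,690) = min($102,000, $361,922.5) = $102,000 (dollar cap binds)
Taxable value = $1,447,690 − $48,000 − $102,000 = $1,297,690
Ironvale Township: $1,297,690 × 0.00692 = $8,980.0148
Hospital District: $1,297,690 × 0.00333 = $4,321.3077
City of Stonebridge: $1,297,690 × 0.0114 = $14,793.666
Total = $28,094.9885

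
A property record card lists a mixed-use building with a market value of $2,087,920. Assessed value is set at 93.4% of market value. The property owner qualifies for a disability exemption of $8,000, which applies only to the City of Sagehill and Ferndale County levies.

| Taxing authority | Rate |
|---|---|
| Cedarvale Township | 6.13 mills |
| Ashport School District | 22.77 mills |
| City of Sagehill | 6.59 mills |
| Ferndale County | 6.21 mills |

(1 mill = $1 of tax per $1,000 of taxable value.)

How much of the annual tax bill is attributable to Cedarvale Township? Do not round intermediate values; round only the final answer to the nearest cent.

$11,954.22

Assessed value = $2,087,920 × 0.934 = $1,950,117.28
Cedarvale Township taxable value = $1,950,117.28 (exemption does not apply)
Cedarvale Township levy = $1,950,117.28 × 0.00613 = $11,954.2189264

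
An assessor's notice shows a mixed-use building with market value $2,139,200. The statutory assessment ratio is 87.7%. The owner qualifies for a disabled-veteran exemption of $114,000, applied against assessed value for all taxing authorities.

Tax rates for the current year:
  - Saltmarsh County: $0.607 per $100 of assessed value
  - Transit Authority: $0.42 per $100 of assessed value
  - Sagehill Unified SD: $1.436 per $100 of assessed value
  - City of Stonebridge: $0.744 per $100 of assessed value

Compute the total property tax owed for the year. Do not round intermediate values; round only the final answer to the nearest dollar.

$56,510

Assessed value = $2,139,200 × 0.877 = $1,876,078.4
Taxable value = $1,876,078.4 − $114,000 = $1,762,078.4
Saltmarsh County: $1,762,078.4 × 0.00607 = $10,695.815888
Transit Authority: $1,762,078.4 × 0.0042 = $7,400.72928
Sagehill Unified SD: $1,762,078.4 × 0.01436 = $25,303.445824
City of Stonebridge: $1,762,078.4 × 0.00744 = $13,109.863296
Total = $10,695.815888 + $7,400.72928 + $25,303.445824 + $13,109.863296 = $56,509.854288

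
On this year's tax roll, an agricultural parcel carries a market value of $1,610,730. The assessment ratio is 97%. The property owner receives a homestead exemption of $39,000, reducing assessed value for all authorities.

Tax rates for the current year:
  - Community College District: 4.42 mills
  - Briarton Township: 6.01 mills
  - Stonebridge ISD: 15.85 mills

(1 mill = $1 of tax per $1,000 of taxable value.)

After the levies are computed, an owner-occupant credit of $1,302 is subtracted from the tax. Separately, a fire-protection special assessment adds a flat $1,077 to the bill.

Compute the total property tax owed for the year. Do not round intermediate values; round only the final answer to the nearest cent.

Assessed value = $1,610,730 × 0.97 = $1,562,408.1
Taxable value = $1,562,408.1 − $39,000 = $1,523,408.1
Community College District: $1,523,408.1 × 0.00442 = $6,733.463802
Briarton Township: $1,523,408.1 × 0.00601 = $9,155.682681
Stonebridge ISD: $1,523,408.1 × 0.01585 = $24,146.018385
Levies subtotal = $40,035.164868
After credit = $40,035.164868 − $1,302 = $38,733.164868
Total = $38,733.164868 + $1,077 = $39,810.164868

$39,810.16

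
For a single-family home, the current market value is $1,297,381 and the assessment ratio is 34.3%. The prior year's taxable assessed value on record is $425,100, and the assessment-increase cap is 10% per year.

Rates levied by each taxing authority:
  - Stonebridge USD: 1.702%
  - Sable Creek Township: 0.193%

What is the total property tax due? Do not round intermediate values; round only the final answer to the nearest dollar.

Uncapped assessed value = $1,297,381 × 0.343 = $445,001.683
Cap limit = $425,100 × 1.1 = $467,610
Taxable assessed value = min($445,001.683, $467,610) = $445,001.683 (cap does not bind)
Stonebridge USD: $445,001.683 × 0.01702 = $7,573.92864466
Sable Creek Township: $445,001.683 × 0.00193 = $858.85324819
Total = $8,432.78189285

$8,433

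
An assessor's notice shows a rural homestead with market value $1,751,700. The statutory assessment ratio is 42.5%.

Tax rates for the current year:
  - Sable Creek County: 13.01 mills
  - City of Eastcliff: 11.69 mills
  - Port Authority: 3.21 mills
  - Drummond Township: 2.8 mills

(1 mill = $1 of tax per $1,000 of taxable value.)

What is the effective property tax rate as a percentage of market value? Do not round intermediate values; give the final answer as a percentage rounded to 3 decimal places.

Assessed value = $1,751,700 × 0.425 = $744,472.5
Sable Creek County: $744,472.5 × 0.01301 = $9,685.587225
City of Eastcliff: $744,472.5 × 0.01169 = $8,702.883525
Port Authority: $744,472.5 × 0.00321 = $2,389.756725
Drummond Township: $744,472.5 × 0.0028 = $2,084.523
Total tax = $22,862.750475
Effective rate = $22,862.750475 ÷ $1,751,700 = 1.305% of market value

1.305%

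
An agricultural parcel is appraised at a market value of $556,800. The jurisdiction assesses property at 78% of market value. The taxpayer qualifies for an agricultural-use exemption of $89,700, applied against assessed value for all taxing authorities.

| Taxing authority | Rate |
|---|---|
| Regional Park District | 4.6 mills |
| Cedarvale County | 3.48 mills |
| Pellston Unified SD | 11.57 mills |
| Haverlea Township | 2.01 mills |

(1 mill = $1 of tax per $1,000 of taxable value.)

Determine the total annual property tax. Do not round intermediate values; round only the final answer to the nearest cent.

Assessed value = $556,800 × 0.78 = $434,304
Taxable value = $434,304 − $89,700 = $344,604
Regional Park District: $344,604 × 0.0046 = $1,585.1784
Cedarvale County: $344,604 × 0.00348 = $1,199.22192
Pellston Unified SD: $344,604 × 0.01157 = $3,987.06828
Haverlea Township: $344,604 × 0.00201 = $692.65404
Total = $1,585.1784 + $1,199.22192 + $3,987.06828 + $692.65404 = $7,464.12264

$7,464.12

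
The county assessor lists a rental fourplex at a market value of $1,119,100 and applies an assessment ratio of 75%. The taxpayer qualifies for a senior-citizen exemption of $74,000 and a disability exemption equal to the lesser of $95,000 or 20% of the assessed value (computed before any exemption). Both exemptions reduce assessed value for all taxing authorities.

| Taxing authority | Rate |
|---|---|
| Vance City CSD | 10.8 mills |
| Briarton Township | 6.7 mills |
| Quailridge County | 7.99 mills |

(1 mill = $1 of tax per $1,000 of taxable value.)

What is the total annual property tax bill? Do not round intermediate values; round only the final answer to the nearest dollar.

Assessed value = $1,119,100 × 0.75 = $839,325
Disability exemption = min($95,000, 20% × $839,325) = min($95,000, $167,865) = $95,000 (dollar cap binds)
Taxable value = $839,325 − $74,000 − $95,000 = $670,325
Vance City CSD: $670,325 × 0.0108 = $7,239.51
Briarton Township: $670,325 × 0.0067 = $4,491.1775
Quailridge County: $670,325 × 0.00799 = $5,355.89675
Total = $17,086.58425

$17,087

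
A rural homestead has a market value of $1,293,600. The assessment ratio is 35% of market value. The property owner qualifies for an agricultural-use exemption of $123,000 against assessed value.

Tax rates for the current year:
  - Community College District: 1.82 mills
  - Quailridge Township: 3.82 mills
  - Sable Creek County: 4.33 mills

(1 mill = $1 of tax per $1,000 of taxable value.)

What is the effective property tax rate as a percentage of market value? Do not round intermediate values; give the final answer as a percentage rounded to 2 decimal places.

0.25%

Assessed value = $1,293,600 × 0.35 = $452,760
Taxable value = $452,760 − $123,000 = $329,760
Community College District: $329,760 × 0.00182 = $600.1632
Quailridge Township: $329,760 × 0.00382 = $1,259.6832
Sable Creek County: $329,760 × 0.00433 = $1,427.8608
Total tax = $3,287.7072
Effective rate = $3,287.7072 ÷ $1,293,600 = 0.25% of market value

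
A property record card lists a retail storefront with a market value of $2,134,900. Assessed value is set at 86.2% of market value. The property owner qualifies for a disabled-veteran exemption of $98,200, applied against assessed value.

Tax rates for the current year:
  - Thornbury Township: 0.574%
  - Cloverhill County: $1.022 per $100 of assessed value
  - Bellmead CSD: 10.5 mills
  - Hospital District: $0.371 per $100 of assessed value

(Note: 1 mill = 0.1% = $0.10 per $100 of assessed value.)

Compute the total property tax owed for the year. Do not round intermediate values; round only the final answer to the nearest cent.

Assessed value = $2,134,900 × 0.862 = $1,840,283.8
Taxable value = $1,840,283.8 − $98,200 = $1,742,083.8
Thornbury Township: $1,742,083.8 × 0.00574 = $9,999.561012
Cloverhill County: $1,742,083.8 × 0.01022 = $17,804.096436
Bellmead CSD: $1,742,083.8 × 0.0105 = $18,291.8799
Hospital District: $1,742,083.8 × 0.00371 = $6,463.130898
Total = $52,558.668246

$52,558.67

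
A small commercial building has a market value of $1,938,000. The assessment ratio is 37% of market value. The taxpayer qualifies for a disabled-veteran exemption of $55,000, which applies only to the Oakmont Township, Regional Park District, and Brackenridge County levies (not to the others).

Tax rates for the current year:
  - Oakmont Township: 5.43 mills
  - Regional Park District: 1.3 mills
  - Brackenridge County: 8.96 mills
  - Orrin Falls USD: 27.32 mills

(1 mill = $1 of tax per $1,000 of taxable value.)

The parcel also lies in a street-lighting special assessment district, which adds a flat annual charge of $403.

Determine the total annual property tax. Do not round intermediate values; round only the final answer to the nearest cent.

Assessed value = $1,938,000 × 0.37 = $717,060
Oakmont Township: ($717,060 − $55,000) × 0.00543 = $662,060 × 0.00543 = $3,594.9858
Regional Park District: ($717,060 − $55,000) × 0.0013 = $662,060 × 0.0013 = $860.678
Brackenridge County: ($717,060 − $55,000) × 0.00896 = $662,060 × 0.00896 = $5,932.0576
Orrin Falls USD: $717,060 × 0.02732 = $19,590.0792
Levies subtotal = $29,977.8006
Total = $29,977.8006 + $403 = $30,380.8006

$30,380.80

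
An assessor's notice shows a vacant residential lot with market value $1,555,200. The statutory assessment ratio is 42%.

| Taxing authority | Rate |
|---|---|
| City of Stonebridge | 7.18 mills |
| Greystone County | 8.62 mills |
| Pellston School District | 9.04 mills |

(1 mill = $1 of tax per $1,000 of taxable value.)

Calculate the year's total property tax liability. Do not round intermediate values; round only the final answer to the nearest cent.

Assessed value = $1,555,200 × 0.42 = $653,184
City of Stonebridge: $653,184 × 0.00718 = $4,689.86112
Greystone County: $653,184 × 0.00862 = $5,630.44608
Pellston School District: $653,184 × 0.00904 = $5,904.78336
Total = $4,689.86112 + $5,630.44608 + $5,904.78336 = $16,225.09056

$16,225.09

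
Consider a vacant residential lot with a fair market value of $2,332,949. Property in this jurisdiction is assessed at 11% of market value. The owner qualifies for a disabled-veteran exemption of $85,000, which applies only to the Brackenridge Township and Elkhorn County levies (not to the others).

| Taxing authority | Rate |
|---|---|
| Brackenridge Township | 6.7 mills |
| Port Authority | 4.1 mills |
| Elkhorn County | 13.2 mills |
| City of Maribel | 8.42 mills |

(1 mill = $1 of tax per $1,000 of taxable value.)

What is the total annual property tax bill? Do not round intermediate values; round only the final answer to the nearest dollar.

$6,628

Assessed value = $2,332,949 × 0.11 = $256,624.39
Brackenridge Township: ($256,624.39 − $85,000) × 0.0067 = $171,624.39 × 0.0067 = $1,149.883413
Port Authority: $256,624.39 × 0.0041 = $1,052.159999
Elkhorn County: ($256,624.39 − $85,000) × 0.0132 = $171,624.39 × 0.0132 = $2,265.441948
City of Maribel: $256,624.39 × 0.00842 = $2,160.7773638
Total = $6,628.2627238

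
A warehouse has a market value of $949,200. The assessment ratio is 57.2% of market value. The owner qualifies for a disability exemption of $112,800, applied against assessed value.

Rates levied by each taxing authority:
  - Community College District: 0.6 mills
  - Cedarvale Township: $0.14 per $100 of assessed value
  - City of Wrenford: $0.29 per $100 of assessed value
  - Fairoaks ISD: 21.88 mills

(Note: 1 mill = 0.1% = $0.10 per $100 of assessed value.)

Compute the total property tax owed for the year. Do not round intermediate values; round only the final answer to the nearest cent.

$11,519.21

Assessed value = $949,200 × 0.572 = $542,942.4
Taxable value = $542,942.4 − $112,800 = $430,142.4
Community College District: $430,142.4 × 0.0006 = $258.08544
Cedarvale Township: $430,142.4 × 0.0014 = $602.19936
City of Wrenford: $430,142.4 × 0.0029 = $1,247.41296
Fairoaks ISD: $430,142.4 × 0.02188 = $9,411.515712
Total = $11,519.213472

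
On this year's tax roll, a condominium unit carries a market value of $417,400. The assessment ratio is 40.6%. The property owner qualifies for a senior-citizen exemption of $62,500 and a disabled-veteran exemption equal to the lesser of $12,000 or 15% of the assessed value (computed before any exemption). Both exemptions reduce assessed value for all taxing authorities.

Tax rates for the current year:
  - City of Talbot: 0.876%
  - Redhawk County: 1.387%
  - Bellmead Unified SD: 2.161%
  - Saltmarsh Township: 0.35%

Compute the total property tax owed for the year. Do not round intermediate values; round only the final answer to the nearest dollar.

Assessed value = $417,400 × 0.406 = $169,464.4
Disabled-veteran exemption = min($12,000, 15% × $169,464.4) = min($12,000, $25,419.66) = $12,000 (dollar cap binds)
Taxable value = $169,464.4 − $62,500 − $12,000 = $94,964.4
City of Talbot: $94,964.4 × 0.00876 = $831.888144
Redhawk County: $94,964.4 × 0.01387 = $1,317.156228
Bellmead Unified SD: $94,964.4 × 0.02161 = $2,052.180684
Saltmarsh Township: $94,964.4 × 0.0035 = $332.3754
Total = $4,533.600456

$4,534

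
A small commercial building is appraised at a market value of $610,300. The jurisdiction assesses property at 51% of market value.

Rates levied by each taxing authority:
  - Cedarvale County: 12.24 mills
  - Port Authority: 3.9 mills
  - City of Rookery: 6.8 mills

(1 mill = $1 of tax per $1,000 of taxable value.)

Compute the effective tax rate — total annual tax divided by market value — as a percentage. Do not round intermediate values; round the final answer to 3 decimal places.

1.170%

Assessed value = $610,300 × 0.51 = $311,253
Cedarvale County: $311,253 × 0.01224 = $3,809.73672
Port Authority: $311,253 × 0.0039 = $1,213.8867
City of Rookery: $311,253 × 0.0068 = $2,116.5204
Total tax = $7,140.14382
Effective rate = $7,140.14382 ÷ $610,300 = 1.170% of market value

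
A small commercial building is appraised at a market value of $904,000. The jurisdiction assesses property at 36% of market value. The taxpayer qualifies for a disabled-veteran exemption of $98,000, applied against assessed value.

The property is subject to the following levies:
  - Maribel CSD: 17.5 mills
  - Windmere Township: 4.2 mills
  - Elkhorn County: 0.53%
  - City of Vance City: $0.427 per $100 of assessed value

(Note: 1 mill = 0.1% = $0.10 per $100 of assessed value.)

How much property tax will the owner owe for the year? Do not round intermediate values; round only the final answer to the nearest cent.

$7,112.05

Assessed value = $904,000 × 0.36 = $325,440
Taxable value = $325,440 − $98,000 = $227,440
Maribel CSD: $227,440 × 0.0175 = $3,980.2
Windmere Township: $227,440 × 0.0042 = $955.248
Elkhorn County: $227,440 × 0.0053 = $1,205.432
City of Vance City: $227,440 × 0.00427 = $971.1688
Total = $7,112.0488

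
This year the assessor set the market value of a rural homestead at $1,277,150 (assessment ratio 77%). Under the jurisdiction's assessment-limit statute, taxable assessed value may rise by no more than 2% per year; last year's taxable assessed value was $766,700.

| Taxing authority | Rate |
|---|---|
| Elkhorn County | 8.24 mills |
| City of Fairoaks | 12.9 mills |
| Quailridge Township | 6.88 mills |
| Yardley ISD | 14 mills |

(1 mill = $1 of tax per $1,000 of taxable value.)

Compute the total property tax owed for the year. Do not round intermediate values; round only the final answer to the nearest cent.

$32,861.07

Uncapped assessed value = $1,277,150 × 0.77 = $983,405.5
Cap limit = $766,700 × 1.02 = $782,034
Taxable assessed value = min($983,405.5, $782,034) = $782,034 (cap binds)
Elkhorn County: $782,034 × 0.00824 = $6,443.96016
City of Fairoaks: $782,034 × 0.0129 = $10,088.2386
Quailridge Township: $782,034 × 0.00688 = $5,380.39392
Yardley ISD: $782,034 × 0.014 = $10,948.476
Total = $32,861.06868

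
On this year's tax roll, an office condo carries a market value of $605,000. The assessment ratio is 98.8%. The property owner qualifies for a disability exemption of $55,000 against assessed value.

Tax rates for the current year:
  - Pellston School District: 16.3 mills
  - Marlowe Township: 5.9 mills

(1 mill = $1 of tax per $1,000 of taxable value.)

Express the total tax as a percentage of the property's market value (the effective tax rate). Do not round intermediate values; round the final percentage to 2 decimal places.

Assessed value = $605,000 × 0.988 = $597,740
Taxable value = $597,740 − $55,000 = $542,740
Pellston School District: $542,740 × 0.0163 = $8,846.662
Marlowe Township: $542,740 × 0.0059 = $3,202.166
Total tax = $12,048.828
Effective rate = $12,048.828 ÷ $605,000 = 1.99% of market value

1.99%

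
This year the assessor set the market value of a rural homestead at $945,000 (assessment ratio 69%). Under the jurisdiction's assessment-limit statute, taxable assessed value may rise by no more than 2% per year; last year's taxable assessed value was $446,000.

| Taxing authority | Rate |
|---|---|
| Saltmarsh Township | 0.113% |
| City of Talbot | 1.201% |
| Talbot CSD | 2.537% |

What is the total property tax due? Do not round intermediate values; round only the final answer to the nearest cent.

Uncapped assessed value = $945,000 × 0.69 = $652,050
Cap limit = $446,000 × 1.02 = $454,920
Taxable assessed value = min($652,050, $454,920) = $454,920 (cap binds)
Saltmarsh Township: $454,920 × 0.00113 = $514.0596
City of Talbot: $454,920 × 0.01201 = $5,463.5892
Talbot CSD: $454,920 × 0.02537 = $11,541.3204
Total = $17,518.9692

$17,518.97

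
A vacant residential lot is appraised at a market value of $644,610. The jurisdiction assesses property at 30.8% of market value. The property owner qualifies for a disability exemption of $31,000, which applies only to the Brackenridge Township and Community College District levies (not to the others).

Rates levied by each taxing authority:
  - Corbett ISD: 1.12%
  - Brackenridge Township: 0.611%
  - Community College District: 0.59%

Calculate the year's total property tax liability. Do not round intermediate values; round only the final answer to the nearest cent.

Assessed value = $644,610 × 0.308 = $198,539.88
Corbett ISD: $198,539.88 × 0.0112 = $2,223.646656
Brackenridge Township: ($198,539.88 − $31,000) × 0.00611 = $167,539.88 × 0.00611 = $1,023.6686668
Community College District: ($198,539.88 − $31,000) × 0.0059 = $167,539.88 × 0.0059 = $988.485292
Total = $4,235.8006148

$4,235.80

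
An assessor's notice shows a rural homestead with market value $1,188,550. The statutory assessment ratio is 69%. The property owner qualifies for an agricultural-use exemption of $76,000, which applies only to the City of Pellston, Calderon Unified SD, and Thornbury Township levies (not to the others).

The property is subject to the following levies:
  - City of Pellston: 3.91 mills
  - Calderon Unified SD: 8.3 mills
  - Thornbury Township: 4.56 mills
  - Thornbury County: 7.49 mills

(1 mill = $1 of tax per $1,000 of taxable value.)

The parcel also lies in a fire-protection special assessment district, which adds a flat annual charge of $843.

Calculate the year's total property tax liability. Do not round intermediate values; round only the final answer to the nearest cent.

$19,464.09

Assessed value = $1,188,550 × 0.69 = $820,099.5
City of Pellston: ($820,099.5 − $76,000) × 0.00391 = $744,099.5 × 0.00391 = $2,909.429045
Calderon Unified SD: ($820,099.5 − $76,000) × 0.0083 = $744,099.5 × 0.0083 = $6,176.02585
Thornbury Township: ($820,099.5 − $76,000) × 0.00456 = $744,099.5 × 0.00456 = $3,393.09372
Thornbury County: $820,099.5 × 0.00749 = $6,142.545255
Levies subtotal = $18,621.09387
Total = $18,621.09387 + $843 = $19,464.09387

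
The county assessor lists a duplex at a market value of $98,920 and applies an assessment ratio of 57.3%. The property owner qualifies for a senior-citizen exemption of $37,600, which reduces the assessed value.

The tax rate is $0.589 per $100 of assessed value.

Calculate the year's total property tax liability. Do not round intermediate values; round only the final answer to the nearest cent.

$112.39

Assessed value = $98,920 × 0.573 = $56,681.16
Taxable value = $56,681.16 − $37,600 = $19,081.16
Tax = $19,081.16 × 0.00589 = $112.3880324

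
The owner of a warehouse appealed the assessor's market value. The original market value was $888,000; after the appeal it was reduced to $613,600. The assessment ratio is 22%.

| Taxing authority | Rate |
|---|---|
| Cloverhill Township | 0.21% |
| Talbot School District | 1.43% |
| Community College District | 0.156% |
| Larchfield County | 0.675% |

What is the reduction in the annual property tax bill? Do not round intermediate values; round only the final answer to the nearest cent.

Old assessed value = $888,000 × 0.22 = $195,360
New assessed value = $613,600 × 0.22 = $134,992
Combined rate = 0.0021 + 0.0143 + 0.00156 + 0.00675 = 0.02471
Old tax = $195,360 × 0.02471 = $4,827.3456
New tax = $134,992 × 0.02471 = $3,335.65232
Reduction = $4,827.3456 − $3,335.65232 = $1,491.69328

$1,491.69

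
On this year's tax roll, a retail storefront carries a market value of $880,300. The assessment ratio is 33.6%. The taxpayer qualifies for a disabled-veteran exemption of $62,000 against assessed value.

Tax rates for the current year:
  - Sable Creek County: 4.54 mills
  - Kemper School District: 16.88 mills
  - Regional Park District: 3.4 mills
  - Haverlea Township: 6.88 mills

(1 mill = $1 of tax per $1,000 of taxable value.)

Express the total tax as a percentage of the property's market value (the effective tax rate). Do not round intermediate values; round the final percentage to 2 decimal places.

0.84%

Assessed value = $880,300 × 0.336 = $295,780.8
Taxable value = $295,780.8 − $62,000 = $233,780.8
Sable Creek County: $233,780.8 × 0.00454 = $1,061.364832
Kemper School District: $233,780.8 × 0.01688 = $3,946.219904
Regional Park District: $233,780.8 × 0.0034 = $794.85472
Haverlea Township: $233,780.8 × 0.00688 = $1,608.411904
Total tax = $7,410.85136
Effective rate = $7,410.85136 ÷ $880,300 = 0.84% of market value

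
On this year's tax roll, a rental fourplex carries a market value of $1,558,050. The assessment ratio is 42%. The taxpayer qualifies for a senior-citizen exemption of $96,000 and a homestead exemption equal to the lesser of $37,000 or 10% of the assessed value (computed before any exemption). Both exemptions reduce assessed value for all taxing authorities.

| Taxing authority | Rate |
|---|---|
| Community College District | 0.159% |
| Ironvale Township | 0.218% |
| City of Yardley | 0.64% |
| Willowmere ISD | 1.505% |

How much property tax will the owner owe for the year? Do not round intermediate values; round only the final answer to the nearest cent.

$13,149.23

Assessed value = $1,558,050 × 0.42 = $654,381
Homestead exemption = min($37,000, 10% × $654,381) = min($37,000, $65,438.1) = $37,000 (dollar cap binds)
Taxable value = $654,381 − $96,000 − $37,000 = $521,381
Community College District: $521,381 × 0.00159 = $828.99579
Ironvale Township: $521,381 × 0.00218 = $1,136.61058
City of Yardley: $521,381 × 0.0064 = $3,336.8384
Willowmere ISD: $521,381 × 0.01505 = $7,846.78405
Total = $13,149.22882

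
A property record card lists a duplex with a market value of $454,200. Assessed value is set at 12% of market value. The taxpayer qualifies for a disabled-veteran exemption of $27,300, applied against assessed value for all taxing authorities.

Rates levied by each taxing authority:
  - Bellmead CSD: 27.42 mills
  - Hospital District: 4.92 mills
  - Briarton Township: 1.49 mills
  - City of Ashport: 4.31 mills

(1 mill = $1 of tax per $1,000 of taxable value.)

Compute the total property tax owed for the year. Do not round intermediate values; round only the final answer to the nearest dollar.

Assessed value = $454,200 × 0.12 = $54,504
Taxable value = $54,504 − $27,300 = $27,204
Bellmead CSD: $27,204 × 0.02742 = $745.93368
Hospital District: $27,204 × 0.00492 = $133.84368
Briarton Township: $27,204 × 0.00149 = $40.53396
City of Ashport: $27,204 × 0.00431 = $117.24924
Total = $745.93368 + $133.84368 + $40.53396 + $117.24924 = $1,037.56056

$1,038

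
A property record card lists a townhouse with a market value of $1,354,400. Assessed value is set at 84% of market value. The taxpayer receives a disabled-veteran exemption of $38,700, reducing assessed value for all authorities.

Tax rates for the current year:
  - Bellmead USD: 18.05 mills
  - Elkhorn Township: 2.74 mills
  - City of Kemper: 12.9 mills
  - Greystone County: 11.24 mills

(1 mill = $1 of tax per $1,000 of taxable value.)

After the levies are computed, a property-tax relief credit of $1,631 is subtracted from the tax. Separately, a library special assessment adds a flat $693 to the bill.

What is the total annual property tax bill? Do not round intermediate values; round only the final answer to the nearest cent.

$48,439.89

Assessed value = $1,354,400 × 0.84 = $1,137,696
Taxable value = $1,137,696 − $38,700 = $1,098,996
Bellmead USD: $1,098,996 × 0.01805 = $19,836.8778
Elkhorn Township: $1,098,996 × 0.00274 = $3,011.24904
City of Kemper: $1,098,996 × 0.0129 = $14,177.0484
Greystone County: $1,098,996 × 0.01124 = $12,352.71504
Levies subtotal = $49,377.89028
After credit = $49,377.89028 − $1,631 = $47,746.89028
Total = $47,746.89028 + $693 = $48,439.89028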